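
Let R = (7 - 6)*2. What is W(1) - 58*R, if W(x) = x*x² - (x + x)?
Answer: -117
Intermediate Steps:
W(x) = x³ - 2*x
R = 2 (R = 1*2 = 2)
W(1) - 58*R = 1*(-2 + 1²) - 58*2 = 1*(-2 + 1) - 116 = 1*(-1) - 116 = -1 - 116 = -117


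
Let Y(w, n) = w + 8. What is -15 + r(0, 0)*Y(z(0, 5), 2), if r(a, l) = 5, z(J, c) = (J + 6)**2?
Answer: 205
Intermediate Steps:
z(J, c) = (6 + J)**2
Y(w, n) = 8 + w
-15 + r(0, 0)*Y(z(0, 5), 2) = -15 + 5*(8 + (6 + 0)**2) = -15 + 5*(8 + 6**2) = -15 + 5*(8 + 36) = -15 + 5*44 = -15 + 220 = 205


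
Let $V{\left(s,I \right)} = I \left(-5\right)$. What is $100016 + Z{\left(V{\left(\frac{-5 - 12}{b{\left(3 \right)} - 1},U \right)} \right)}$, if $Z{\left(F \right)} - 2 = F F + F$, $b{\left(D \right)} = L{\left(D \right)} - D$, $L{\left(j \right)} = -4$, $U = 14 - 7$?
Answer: $101208$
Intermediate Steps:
$U = 7$
$b{\left(D \right)} = -4 - D$
$V{\left(s,I \right)} = - 5 I$
$Z{\left(F \right)} = 2 + F + F^{2}$ ($Z{\left(F \right)} = 2 + \left(F F + F\right) = 2 + \left(F^{2} + F\right) = 2 + \left(F + F^{2}\right) = 2 + F + F^{2}$)
$100016 + Z{\left(V{\left(\frac{-5 - 12}{b{\left(3 \right)} - 1},U \right)} \right)} = 100016 + \left(2 - 35 + \left(\left(-5\right) 7\right)^{2}\right) = 100016 + \left(2 - 35 + \left(-35\right)^{2}\right) = 100016 + \left(2 - 35 + 1225\right) = 100016 + 1192 = 101208$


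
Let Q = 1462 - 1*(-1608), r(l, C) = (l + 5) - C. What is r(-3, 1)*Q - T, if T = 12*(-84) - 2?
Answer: 4080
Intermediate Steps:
r(l, C) = 5 + l - C (r(l, C) = (5 + l) - C = 5 + l - C)
Q = 3070 (Q = 1462 + 1608 = 3070)
T = -1010 (T = -1008 - 2 = -1010)
r(-3, 1)*Q - T = (5 - 3 - 1*1)*3070 - 1*(-1010) = (5 - 3 - 1)*3070 + 1010 = 1*3070 + 1010 = 3070 + 1010 = 4080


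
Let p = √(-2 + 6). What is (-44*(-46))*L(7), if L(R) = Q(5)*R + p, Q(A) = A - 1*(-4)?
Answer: 131560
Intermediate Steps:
Q(A) = 4 + A (Q(A) = A + 4 = 4 + A)
p = 2 (p = √4 = 2)
L(R) = 2 + 9*R (L(R) = (4 + 5)*R + 2 = 9*R + 2 = 2 + 9*R)
(-44*(-46))*L(7) = (-44*(-46))*(2 + 9*7) = 2024*(2 + 63) = 2024*65 = 131560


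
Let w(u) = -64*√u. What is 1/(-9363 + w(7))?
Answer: -9363/87637097 + 64*√7/87637097 ≈ -0.00010491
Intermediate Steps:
1/(-9363 + w(7)) = 1/(-9363 - 64*√7)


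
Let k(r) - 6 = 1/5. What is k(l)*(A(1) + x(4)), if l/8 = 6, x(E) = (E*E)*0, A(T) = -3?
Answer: -93/5 ≈ -18.600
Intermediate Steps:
x(E) = 0 (x(E) = E²*0 = 0)
l = 48 (l = 8*6 = 48)
k(r) = 31/5 (k(r) = 6 + 1/5 = 6 + ⅕ = 31/5)
k(l)*(A(1) + x(4)) = 31*(-3 + 0)/5 = (31/5)*(-3) = -93/5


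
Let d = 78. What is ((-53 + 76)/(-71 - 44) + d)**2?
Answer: 151321/25 ≈ 6052.8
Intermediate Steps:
((-53 + 76)/(-71 - 44) + d)**2 = ((-53 + 76)/(-71 - 44) + 78)**2 = (23/(-115) + 78)**2 = (23*(-1/115) + 78)**2 = (-1/5 + 78)**2 = (389/5)**2 = 151321/25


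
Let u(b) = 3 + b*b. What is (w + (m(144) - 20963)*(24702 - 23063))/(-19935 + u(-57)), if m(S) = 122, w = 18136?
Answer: 34140263/16683 ≈ 2046.4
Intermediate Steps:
u(b) = 3 + b²
(w + (m(144) - 20963)*(24702 - 23063))/(-19935 + u(-57)) = (18136 + (122 - 20963)*(24702 - 23063))/(-19935 + (3 + (-57)²)) = (18136 - 20841*1639)/(-19935 + (3 + 3249)) = (18136 - 34158399)/(-19935 + 3252) = -34140263/(-16683) = -34140263*(-1/16683) = 34140263/16683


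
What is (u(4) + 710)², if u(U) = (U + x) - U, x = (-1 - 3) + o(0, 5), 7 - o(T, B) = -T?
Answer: 508369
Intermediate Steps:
o(T, B) = 7 + T (o(T, B) = 7 - (-1)*T = 7 + T)
x = 3 (x = (-1 - 3) + (7 + 0) = -4 + 7 = 3)
u(U) = 3 (u(U) = (U + 3) - U = (3 + U) - U = 3)
(u(4) + 710)² = (3 + 710)² = 713² = 508369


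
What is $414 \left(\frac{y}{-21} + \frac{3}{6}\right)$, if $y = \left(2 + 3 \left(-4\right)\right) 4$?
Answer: $\frac{6969}{7} \approx 995.57$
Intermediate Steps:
$y = -40$ ($y = \left(2 - 12\right) 4 = \left(-10\right) 4 = -40$)
$414 \left(\frac{y}{-21} + \frac{3}{6}\right) = 414 \left(- \frac{40}{-21} + \frac{3}{6}\right) = 414 \left(\left(-40\right) \left(- \frac{1}{21}\right) + 3 \cdot \frac{1}{6}\right) = 414 \left(\frac{40}{21} + \frac{1}{2}\right) = 414 \cdot \frac{101}{42} = \frac{6969}{7}$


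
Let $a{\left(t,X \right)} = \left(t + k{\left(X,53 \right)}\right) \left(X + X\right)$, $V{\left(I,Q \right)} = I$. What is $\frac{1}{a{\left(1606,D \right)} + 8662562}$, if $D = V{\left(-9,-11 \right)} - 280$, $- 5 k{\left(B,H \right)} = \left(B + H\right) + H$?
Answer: $\frac{5}{38565696} \approx 1.2965 \cdot 10^{-7}$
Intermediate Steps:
$k{\left(B,H \right)} = - \frac{2 H}{5} - \frac{B}{5}$ ($k{\left(B,H \right)} = - \frac{\left(B + H\right) + H}{5} = - \frac{B + 2 H}{5} = - \frac{2 H}{5} - \frac{B}{5}$)
$D = -289$ ($D = -9 - 280 = -289$)
$a{\left(t,X \right)} = 2 X \left(- \frac{106}{5} + t - \frac{X}{5}\right)$ ($a{\left(t,X \right)} = \left(t - \left(\frac{106}{5} + \frac{X}{5}\right)\right) \left(X + X\right) = \left(t - \left(\frac{106}{5} + \frac{X}{5}\right)\right) 2 X = \left(- \frac{106}{5} + t - \frac{X}{5}\right) 2 X = 2 X \left(- \frac{106}{5} + t - \frac{X}{5}\right)$)
$\frac{1}{a{\left(1606,D \right)} + 8662562} = \frac{1}{\frac{2}{5} \left(-289\right) \left(-106 - -289 + 5 \cdot 1606\right) + 8662562} = \frac{1}{\frac{2}{5} \left(-289\right) \left(-106 + 289 + 8030\right) + 8662562} = \frac{1}{\frac{2}{5} \left(-289\right) 8213 + 8662562} = \frac{1}{- \frac{4747114}{5} + 8662562} = \frac{1}{\frac{38565696}{5}} = \frac{5}{38565696}$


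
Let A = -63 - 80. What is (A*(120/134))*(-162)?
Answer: 1389960/67 ≈ 20746.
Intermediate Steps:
A = -143
(A*(120/134))*(-162) = -17160/134*(-162) = -143*60/67*(-162) = -8580/67*(-162) = 1389960/67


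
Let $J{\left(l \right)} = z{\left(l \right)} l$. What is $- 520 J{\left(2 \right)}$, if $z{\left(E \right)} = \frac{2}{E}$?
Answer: $-1040$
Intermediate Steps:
$J{\left(l \right)} = 2$ ($J{\left(l \right)} = \frac{2}{l} l = 2$)
$- 520 J{\left(2 \right)} = \left(-520\right) 2 = -1040$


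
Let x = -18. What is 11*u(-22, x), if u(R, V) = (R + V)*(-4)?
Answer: 1760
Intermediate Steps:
u(R, V) = -4*R - 4*V
11*u(-22, x) = 11*(-4*(-22) - 4*(-18)) = 11*(88 + 72) = 11*160 = 1760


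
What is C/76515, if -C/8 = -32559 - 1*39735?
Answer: 192784/25505 ≈ 7.5587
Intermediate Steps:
C = 578352 (C = -8*(-32559 - 1*39735) = -8*(-32559 - 39735) = -8*(-72294) = 578352)
C/76515 = 578352/76515 = 578352*(1/76515) = 192784/25505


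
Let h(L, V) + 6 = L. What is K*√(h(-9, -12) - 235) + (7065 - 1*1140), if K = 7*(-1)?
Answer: 5925 - 35*I*√10 ≈ 5925.0 - 110.68*I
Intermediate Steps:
h(L, V) = -6 + L
K = -7
K*√(h(-9, -12) - 235) + (7065 - 1*1140) = -7*√((-6 - 9) - 235) + (7065 - 1*1140) = -7*√(-15 - 235) + (7065 - 1140) = -35*I*√10 + 5925 = 5925 - 35*I*√10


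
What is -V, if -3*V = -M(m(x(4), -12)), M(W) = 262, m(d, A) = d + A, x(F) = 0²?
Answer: -262/3 ≈ -87.333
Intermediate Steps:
x(F) = 0
m(d, A) = A + d
V = 262/3 (V = -(-1)*262/3 = -⅓*(-262) = 262/3 ≈ 87.333)
-V = -1*262/3 = -262/3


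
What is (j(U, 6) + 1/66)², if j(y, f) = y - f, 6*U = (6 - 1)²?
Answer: 400/121 ≈ 3.3058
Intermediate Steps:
U = 25/6 (U = (6 - 1)²/6 = (⅙)*5² = (⅙)*25 = 25/6 ≈ 4.1667)
(j(U, 6) + 1/66)² = ((25/6 - 1*6) + 1/66)² = ((25/6 - 6) + 1/66)² = (-11/6 + 1/66)² = (-20/11)² = 400/121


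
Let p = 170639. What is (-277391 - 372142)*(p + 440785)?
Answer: -397140064992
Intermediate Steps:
(-277391 - 372142)*(p + 440785) = (-277391 - 372142)*(170639 + 440785) = -649533*611424 = -397140064992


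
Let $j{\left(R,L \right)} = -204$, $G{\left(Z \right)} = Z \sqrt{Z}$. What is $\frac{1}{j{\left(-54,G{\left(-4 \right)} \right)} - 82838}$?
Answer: $- \frac{1}{83042} \approx -1.2042 \cdot 10^{-5}$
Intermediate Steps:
$G{\left(Z \right)} = Z^{\frac{3}{2}}$
$\frac{1}{j{\left(-54,G{\left(-4 \right)} \right)} - 82838} = \frac{1}{-204 - 82838} = \frac{1}{-83042} = - \frac{1}{83042}$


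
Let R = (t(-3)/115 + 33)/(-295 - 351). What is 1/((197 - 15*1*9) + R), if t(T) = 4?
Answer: 74290/4602181 ≈ 0.016142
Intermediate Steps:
R = -3799/74290 (R = (4/115 + 33)/(-295 - 351) = (4*(1/115) + 33)/(-646) = (4/115 + 33)*(-1/646) = (3799/115)*(-1/646) = -3799/74290 ≈ -0.051137)
1/((197 - 15*1*9) + R) = 1/((197 - 15*1*9) - 3799/74290) = 1/((197 - 15*9) - 3799/74290) = 1/((197 - 1*135) - 3799/74290) = 1/((197 - 135) - 3799/74290) = 1/(62 - 3799/74290) = 1/(4602181/74290) = 74290/4602181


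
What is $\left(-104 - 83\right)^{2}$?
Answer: $34969$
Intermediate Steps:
$\left(-104 - 83\right)^{2} = \left(-187\right)^{2} = 34969$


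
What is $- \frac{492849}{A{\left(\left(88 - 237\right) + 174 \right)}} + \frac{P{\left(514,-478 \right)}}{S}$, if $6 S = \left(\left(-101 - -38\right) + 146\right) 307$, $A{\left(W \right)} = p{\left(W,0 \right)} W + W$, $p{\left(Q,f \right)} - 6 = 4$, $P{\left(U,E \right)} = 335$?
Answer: $- \frac{12557732619}{7007275} \approx -1792.1$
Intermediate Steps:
$p{\left(Q,f \right)} = 10$ ($p{\left(Q,f \right)} = 6 + 4 = 10$)
$A{\left(W \right)} = 11 W$ ($A{\left(W \right)} = 10 W + W = 11 W$)
$S = \frac{25481}{6}$ ($S = \frac{\left(\left(-101 - -38\right) + 146\right) 307}{6} = \frac{\left(\left(-101 + 38\right) + 146\right) 307}{6} = \frac{\left(-63 + 146\right) 307}{6} = \frac{83 \cdot 307}{6} = \frac{1}{6} \cdot 25481 = \frac{25481}{6} \approx 4246.8$)
$- \frac{492849}{A{\left(\left(88 - 237\right) + 174 \right)}} + \frac{P{\left(514,-478 \right)}}{S} = - \frac{492849}{11 \left(\left(88 - 237\right) + 174\right)} + \frac{335}{\frac{25481}{6}} = - \frac{492849}{11 \left(-149 + 174\right)} + 335 \cdot \frac{6}{25481} = - \frac{492849}{11 \cdot 25} + \frac{2010}{25481} = - \frac{492849}{275} + \frac{2010}{25481} = - \frac{12557732619}{7007275}$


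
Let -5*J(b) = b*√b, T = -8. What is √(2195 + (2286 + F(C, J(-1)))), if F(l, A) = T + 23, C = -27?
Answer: 4*√281 ≈ 67.052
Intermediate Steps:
J(b) = -b^(3/2)/5 (J(b) = -b*√b/5 = -b^(3/2)/5)
F(l, A) = 15 (F(l, A) = -8 + 23 = 15)
√(2195 + (2286 + F(C, J(-1)))) = √(2195 + (2286 + 15)) = √(2195 + 2301) = √4496 = 4*√281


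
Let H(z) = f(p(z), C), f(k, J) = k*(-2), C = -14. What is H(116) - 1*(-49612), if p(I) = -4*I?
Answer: 50540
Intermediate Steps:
f(k, J) = -2*k
H(z) = 8*z (H(z) = -(-8)*z = 8*z)
H(116) - 1*(-49612) = 8*116 - 1*(-49612) = 928 + 49612 = 50540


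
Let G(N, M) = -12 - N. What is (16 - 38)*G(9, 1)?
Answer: 462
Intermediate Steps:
(16 - 38)*G(9, 1) = (16 - 38)*(-12 - 1*9) = -22*(-12 - 9) = -22*(-21) = 462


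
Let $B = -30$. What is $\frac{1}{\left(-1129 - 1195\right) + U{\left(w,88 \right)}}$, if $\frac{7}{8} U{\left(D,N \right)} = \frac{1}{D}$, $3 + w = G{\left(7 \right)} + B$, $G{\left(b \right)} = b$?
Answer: $- \frac{91}{211488} \approx -0.00043028$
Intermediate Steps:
$w = -26$ ($w = -3 + \left(7 - 30\right) = -3 - 23 = -26$)
$U{\left(D,N \right)} = \frac{8}{7 D}$
$\frac{1}{\left(-1129 - 1195\right) + U{\left(w,88 \right)}} = \frac{1}{\left(-1129 - 1195\right) + \frac{8}{7 \left(-26\right)}} = \frac{1}{\left(-1129 - 1195\right) + \frac{8}{7} \left(- \frac{1}{26}\right)} = \frac{1}{-2324 - \frac{4}{91}} = \frac{1}{- \frac{211488}{91}} = - \frac{91}{211488}$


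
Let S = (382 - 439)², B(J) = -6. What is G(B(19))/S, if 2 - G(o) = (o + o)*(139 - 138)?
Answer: 14/3249 ≈ 0.0043090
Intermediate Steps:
G(o) = 2 - 2*o (G(o) = 2 - (o + o)*(139 - 138) = 2 - 2*o)
S = 3249 (S = (-57)² = 3249)
G(B(19))/S = (2 - 2*(-6))/3249 = (2 + 12)*(1/3249) = 14*(1/3249) = 14/3249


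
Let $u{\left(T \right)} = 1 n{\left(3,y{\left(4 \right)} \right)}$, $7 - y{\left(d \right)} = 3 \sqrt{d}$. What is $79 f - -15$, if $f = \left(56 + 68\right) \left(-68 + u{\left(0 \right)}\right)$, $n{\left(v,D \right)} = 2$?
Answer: $-646521$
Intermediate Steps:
$y{\left(d \right)} = 7 - 3 \sqrt{d}$
$u{\left(T \right)} = 2$ ($u{\left(T \right)} = 1 \cdot 2 = 2$)
$f = -8184$ ($f = \left(56 + 68\right) \left(-68 + 2\right) = 124 \left(-66\right) = -8184$)
$79 f - -15 = 79 \left(-8184\right) - -15 = -646536 + 15 = -646521$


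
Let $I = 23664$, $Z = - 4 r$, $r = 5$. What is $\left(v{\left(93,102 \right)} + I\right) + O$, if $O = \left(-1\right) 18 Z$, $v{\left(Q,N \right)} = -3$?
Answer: $24021$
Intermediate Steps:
$Z = -20$ ($Z = \left(-4\right) 5 = -20$)
$O = 360$ ($O = \left(-1\right) 18 \left(-20\right) = \left(-18\right) \left(-20\right) = 360$)
$\left(v{\left(93,102 \right)} + I\right) + O = \left(-3 + 23664\right) + 360 = 23661 + 360 = 24021$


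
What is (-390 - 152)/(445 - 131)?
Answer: -271/157 ≈ -1.7261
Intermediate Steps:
(-390 - 152)/(445 - 131) = -542/314 = -542*1/314 = -271/157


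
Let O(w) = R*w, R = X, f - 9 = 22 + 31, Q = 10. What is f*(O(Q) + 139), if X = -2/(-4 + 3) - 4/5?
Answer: 9362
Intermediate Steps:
f = 62 (f = 9 + (22 + 31) = 9 + 53 = 62)
X = 6/5 (X = -2/(-1) - 4*1/5 = -2*(-1) - 4/5 = 2 - 4/5 = 6/5 ≈ 1.2000)
R = 6/5 ≈ 1.2000
O(w) = 6*w/5
f*(O(Q) + 139) = 62*((6/5)*10 + 139) = 62*(12 + 139) = 62*151 = 9362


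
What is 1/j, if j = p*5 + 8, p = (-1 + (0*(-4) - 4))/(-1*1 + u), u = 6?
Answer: ⅓ ≈ 0.33333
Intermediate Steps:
p = -1 (p = (-1 + (0*(-4) - 4))/(-1*1 + 6) = (-1 + (0 - 4))/(-1 + 6) = (-1 - 4)/5 = -5*⅕ = -1)
j = 3 (j = -1*5 + 8 = -5 + 8 = 3)
1/j = 1/3 = ⅓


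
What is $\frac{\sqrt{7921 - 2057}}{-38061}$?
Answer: $- \frac{2 \sqrt{1466}}{38061} \approx -0.0020119$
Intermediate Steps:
$\frac{\sqrt{7921 - 2057}}{-38061} = \sqrt{5864} \left(- \frac{1}{38061}\right) = 2 \sqrt{1466} \left(- \frac{1}{38061}\right) = - \frac{2 \sqrt{1466}}{38061}$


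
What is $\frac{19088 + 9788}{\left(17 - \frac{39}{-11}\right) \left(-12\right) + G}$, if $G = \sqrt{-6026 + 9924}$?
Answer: $- \frac{430714416}{3441643} - \frac{1746998 \sqrt{3898}}{3441643} \approx -156.84$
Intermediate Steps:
$G = \sqrt{3898} \approx 62.434$
$\frac{19088 + 9788}{\left(17 - \frac{39}{-11}\right) \left(-12\right) + G} = \frac{19088 + 9788}{\left(17 - \frac{39}{-11}\right) \left(-12\right) + \sqrt{3898}} = \frac{28876}{\left(17 - - \frac{39}{11}\right) \left(-12\right) + \sqrt{3898}} = \frac{28876}{\left(17 + \frac{39}{11}\right) \left(-12\right) + \sqrt{3898}} = \frac{28876}{\frac{226}{11} \left(-12\right) + \sqrt{3898}} = \frac{28876}{- \frac{2712}{11} + \sqrt{3898}}$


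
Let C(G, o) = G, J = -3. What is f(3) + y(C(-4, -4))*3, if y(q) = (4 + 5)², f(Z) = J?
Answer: 240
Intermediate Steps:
f(Z) = -3
y(q) = 81 (y(q) = 9² = 81)
f(3) + y(C(-4, -4))*3 = -3 + 81*3 = -3 + 243 = 240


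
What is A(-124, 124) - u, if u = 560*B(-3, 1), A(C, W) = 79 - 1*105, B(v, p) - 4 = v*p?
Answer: -586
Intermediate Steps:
B(v, p) = 4 + p*v (B(v, p) = 4 + v*p = 4 + p*v)
A(C, W) = -26 (A(C, W) = 79 - 105 = -26)
u = 560 (u = 560*(4 + 1*(-3)) = 560*(4 - 3) = 560*1 = 560)
A(-124, 124) - u = -26 - 1*560 = -26 - 560 = -586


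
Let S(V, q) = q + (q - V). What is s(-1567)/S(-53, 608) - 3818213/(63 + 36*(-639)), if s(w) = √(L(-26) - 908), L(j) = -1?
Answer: 3818213/22941 + I*√101/423 ≈ 166.44 + 0.023759*I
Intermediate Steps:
s(w) = 3*I*√101 (s(w) = √(-1 - 908) = √(-909) = 3*I*√101)
S(V, q) = -V + 2*q
s(-1567)/S(-53, 608) - 3818213/(63 + 36*(-639)) = (3*I*√101)/(-1*(-53) + 2*608) - 3818213/(63 + 36*(-639)) = (3*I*√101)/(53 + 1216) - 3818213/(63 - 23004) = (3*I*√101)/1269 - 3818213/(-22941) = (3*I*√101)*(1/1269) - 3818213*(-1/22941) = I*√101/423 + 3818213/22941 = 3818213/22941 + I*√101/423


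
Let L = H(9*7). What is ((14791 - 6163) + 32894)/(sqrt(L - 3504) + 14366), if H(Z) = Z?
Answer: 596505052/206385397 - 41522*I*sqrt(3441)/206385397 ≈ 2.8902 - 0.011802*I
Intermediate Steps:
L = 63 (L = 9*7 = 63)
((14791 - 6163) + 32894)/(sqrt(L - 3504) + 14366) = ((14791 - 6163) + 32894)/(sqrt(63 - 3504) + 14366) = (8628 + 32894)/(sqrt(-3441) + 14366) = 41522/(I*sqrt(3441) + 14366) = 41522/(14366 + I*sqrt(3441))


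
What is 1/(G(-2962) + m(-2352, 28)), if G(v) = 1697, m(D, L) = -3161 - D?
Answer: 1/888 ≈ 0.0011261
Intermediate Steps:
1/(G(-2962) + m(-2352, 28)) = 1/(1697 + (-3161 - 1*(-2352))) = 1/(1697 + (-3161 + 2352)) = 1/(1697 - 809) = 1/888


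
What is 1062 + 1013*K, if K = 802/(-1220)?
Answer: 241607/610 ≈ 396.08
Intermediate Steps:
K = -401/610 (K = 802*(-1/1220) = -401/610 ≈ -0.65738)
1062 + 1013*K = 1062 + 1013*(-401/610) = 1062 - 406213/610 = 241607/610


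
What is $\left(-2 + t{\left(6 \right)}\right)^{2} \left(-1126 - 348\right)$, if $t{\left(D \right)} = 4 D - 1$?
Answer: $-650034$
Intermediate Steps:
$t{\left(D \right)} = -1 + 4 D$ ($t{\left(D \right)} = 4 D - 1 = -1 + 4 D$)
$\left(-2 + t{\left(6 \right)}\right)^{2} \left(-1126 - 348\right) = \left(-2 + \left(-1 + 4 \cdot 6\right)\right)^{2} \left(-1126 - 348\right) = \left(-2 + \left(-1 + 24\right)\right)^{2} \left(-1474\right) = \left(-2 + 23\right)^{2} \left(-1474\right) = 21^{2} \left(-1474\right) = 441 \left(-1474\right) = -650034$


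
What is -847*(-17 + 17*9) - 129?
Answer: -115321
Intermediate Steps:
-847*(-17 + 17*9) - 129 = -847*(-17 + 153) - 129 = -847*136 - 129 = -115192 - 129 = -115321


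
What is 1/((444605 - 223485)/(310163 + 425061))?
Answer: 133/40 ≈ 3.3250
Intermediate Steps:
1/((444605 - 223485)/(310163 + 425061)) = 1/(221120/735224) = 1/(221120*(1/735224)) = 1/(40/133) = 133/40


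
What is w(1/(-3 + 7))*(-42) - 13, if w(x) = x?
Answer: -47/2 ≈ -23.500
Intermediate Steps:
w(1/(-3 + 7))*(-42) - 13 = -42/(-3 + 7) - 13 = -42/4 - 13 = (1/4)*(-42) - 13 = -21/2 - 13 = -47/2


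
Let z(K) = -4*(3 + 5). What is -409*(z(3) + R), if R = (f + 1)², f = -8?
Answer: -6953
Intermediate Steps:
z(K) = -32 (z(K) = -4*8 = -32)
R = 49 (R = (-8 + 1)² = (-7)² = 49)
-409*(z(3) + R) = -409*(-32 + 49) = -409*17 = -6953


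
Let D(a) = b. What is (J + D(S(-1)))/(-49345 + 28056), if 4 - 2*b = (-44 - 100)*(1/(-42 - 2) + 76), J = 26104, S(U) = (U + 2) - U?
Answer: -347340/234179 ≈ -1.4832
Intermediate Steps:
S(U) = 2 (S(U) = (2 + U) - U = 2)
b = 60196/11 (b = 2 - (-44 - 100)*(1/(-42 - 2) + 76)/2 = 2 - (-72)*(1/(-44) + 76) = 2 - (-72)*(-1/44 + 76) = 2 - (-72)*3343/44 = 2 - ½*(-120348/11) = 2 + 60174/11 = 60196/11 ≈ 5472.4)
D(a) = 60196/11
(J + D(S(-1)))/(-49345 + 28056) = (26104 + 60196/11)/(-49345 + 28056) = (347340/11)/(-21289) = (347340/11)*(-1/21289) = -347340/234179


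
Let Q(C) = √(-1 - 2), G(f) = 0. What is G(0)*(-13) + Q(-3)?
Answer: I*√3 ≈ 1.732*I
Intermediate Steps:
Q(C) = I*√3 (Q(C) = √(-3) = I*√3)
G(0)*(-13) + Q(-3) = 0*(-13) + I*√3 = 0 + I*√3 = I*√3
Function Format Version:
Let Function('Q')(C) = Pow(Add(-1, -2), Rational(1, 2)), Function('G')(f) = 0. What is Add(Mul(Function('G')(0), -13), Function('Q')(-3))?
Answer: Mul(I, Pow(3, Rational(1, 2))) ≈ Mul(1.7320, I)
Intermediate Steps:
Function('Q')(C) = Mul(I, Pow(3, Rational(1, 2))) (Function('Q')(C) = Pow(-3, Rational(1, 2)) = Mul(I, Pow(3, Rational(1, 2))))
Add(Mul(Function('G')(0), -13), Function('Q')(-3)) = Add(Mul(0, -13), Mul(I, Pow(3, Rational(1, 2)))) = Add(0, Mul(I, Pow(3, Rational(1, 2)))) = Mul(I, Pow(3, Rational(1, 2)))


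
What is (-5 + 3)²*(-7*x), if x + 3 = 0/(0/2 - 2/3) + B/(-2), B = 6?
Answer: 168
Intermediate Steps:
x = -6 (x = -3 + (0/(0/2 - 2/3) + 6/(-2)) = -3 + (0/(0*(½) - 2*⅓) + 6*(-½)) = -3 + (0/(0 - ⅔) - 3) = -3 + (0/(-⅔) - 3) = -3 + (0*(-3/2) - 3) = -3 + (0 - 3) = -3 - 3 = -6)
(-5 + 3)²*(-7*x) = (-5 + 3)²*(-7*(-6)) = (-2)²*42 = 4*42 = 168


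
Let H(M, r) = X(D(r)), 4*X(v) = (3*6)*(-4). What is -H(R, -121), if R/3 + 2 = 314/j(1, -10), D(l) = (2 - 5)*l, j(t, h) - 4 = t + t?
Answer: 18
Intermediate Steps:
j(t, h) = 4 + 2*t (j(t, h) = 4 + (t + t) = 4 + 2*t)
D(l) = -3*l
R = 151 (R = -6 + 3*(314/(4 + 2*1)) = -6 + 3*(314/(4 + 2)) = -6 + 3*(314/6) = -6 + 3*(314*(1/6)) = -6 + 3*(157/3) = -6 + 157 = 151)
X(v) = -18 (X(v) = ((3*6)*(-4))/4 = (18*(-4))/4 = (1/4)*(-72) = -18)
H(M, r) = -18
-H(R, -121) = -1*(-18) = 18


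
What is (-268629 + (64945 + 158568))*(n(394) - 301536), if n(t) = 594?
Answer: 13577299272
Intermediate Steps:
(-268629 + (64945 + 158568))*(n(394) - 301536) = (-268629 + (64945 + 158568))*(594 - 301536) = (-268629 + 223513)*(-300942) = -45116*(-300942) = 13577299272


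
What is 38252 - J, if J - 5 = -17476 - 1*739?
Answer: 56462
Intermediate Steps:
J = -18210 (J = 5 + (-17476 - 1*739) = 5 + (-17476 - 739) = 5 - 18215 = -18210)
38252 - J = 38252 - 1*(-18210) = 38252 + 18210 = 56462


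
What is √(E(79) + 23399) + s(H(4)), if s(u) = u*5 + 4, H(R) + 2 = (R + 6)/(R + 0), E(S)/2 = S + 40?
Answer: 13/2 + √23637 ≈ 160.24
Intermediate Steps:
E(S) = 80 + 2*S (E(S) = 2*(S + 40) = 2*(40 + S) = 80 + 2*S)
H(R) = -2 + (6 + R)/R (H(R) = -2 + (R + 6)/(R + 0) = -2 + (6 + R)/R)
s(u) = 4 + 5*u (s(u) = 5*u + 4 = 4 + 5*u)
√(E(79) + 23399) + s(H(4)) = √((80 + 2*79) + 23399) + (4 + 5*((6 - 1*4)/4)) = √((80 + 158) + 23399) + (4 + 5*((6 - 4)/4)) = √(238 + 23399) + (4 + 5*((¼)*2)) = √23637 + (4 + 5*(½)) = √23637 + (4 + 5/2) = √23637 + 13/2 = 13/2 + √23637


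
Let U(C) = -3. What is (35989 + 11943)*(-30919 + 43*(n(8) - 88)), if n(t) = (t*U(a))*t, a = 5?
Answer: -2059110788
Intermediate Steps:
n(t) = -3*t**2 (n(t) = (t*(-3))*t = (-3*t)*t = -3*t**2)
(35989 + 11943)*(-30919 + 43*(n(8) - 88)) = (35989 + 11943)*(-30919 + 43*(-3*8**2 - 88)) = 47932*(-30919 + 43*(-3*64 - 88)) = 47932*(-30919 + 43*(-192 - 88)) = 47932*(-30919 + 43*(-280)) = 47932*(-30919 - 12040) = 47932*(-42959) = -2059110788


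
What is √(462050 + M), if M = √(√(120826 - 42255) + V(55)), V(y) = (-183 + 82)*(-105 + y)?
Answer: √(462050 + √(5050 + √78571)) ≈ 679.80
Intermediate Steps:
V(y) = 10605 - 101*y (V(y) = -101*(-105 + y) = 10605 - 101*y)
M = √(5050 + √78571) (M = √(√(120826 - 42255) + (10605 - 101*55)) = √(√78571 + (10605 - 5555)) = √(√78571 + 5050) = √(5050 + √78571) ≈ 73.009)
√(462050 + M) = √(462050 + √(5050 + √78571))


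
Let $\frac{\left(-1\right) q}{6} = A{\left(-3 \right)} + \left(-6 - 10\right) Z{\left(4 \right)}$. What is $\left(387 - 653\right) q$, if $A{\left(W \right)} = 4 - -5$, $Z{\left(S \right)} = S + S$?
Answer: $-189924$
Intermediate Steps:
$Z{\left(S \right)} = 2 S$
$A{\left(W \right)} = 9$ ($A{\left(W \right)} = 4 + 5 = 9$)
$q = 714$ ($q = - 6 \left(9 + \left(-6 - 10\right) 2 \cdot 4\right) = - 6 \left(9 + \left(-6 - 10\right) 8\right) = - 6 \left(9 - 128\right) = \left(-6\right) \left(-119\right) = 714$)
$\left(387 - 653\right) q = \left(387 - 653\right) 714 = \left(-266\right) 714 = -189924$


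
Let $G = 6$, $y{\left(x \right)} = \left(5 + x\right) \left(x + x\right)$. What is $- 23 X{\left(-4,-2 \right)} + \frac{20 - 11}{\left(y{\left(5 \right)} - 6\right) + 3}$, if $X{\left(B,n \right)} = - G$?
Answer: $\frac{13395}{97} \approx 138.09$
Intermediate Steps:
$y{\left(x \right)} = 2 x \left(5 + x\right)$ ($y{\left(x \right)} = \left(5 + x\right) 2 x = 2 x \left(5 + x\right)$)
$X{\left(B,n \right)} = -6$ ($X{\left(B,n \right)} = \left(-1\right) 6 = -6$)
$- 23 X{\left(-4,-2 \right)} + \frac{20 - 11}{\left(y{\left(5 \right)} - 6\right) + 3} = \left(-23\right) \left(-6\right) + \frac{20 - 11}{\left(2 \cdot 5 \left(5 + 5\right) - 6\right) + 3} = 138 + \frac{9}{\left(2 \cdot 5 \cdot 10 - 6\right) + 3} = 138 + \frac{9}{\left(100 - 6\right) + 3} = 138 + \frac{9}{94 + 3} = 138 + \frac{9}{97} = \frac{13395}{97}$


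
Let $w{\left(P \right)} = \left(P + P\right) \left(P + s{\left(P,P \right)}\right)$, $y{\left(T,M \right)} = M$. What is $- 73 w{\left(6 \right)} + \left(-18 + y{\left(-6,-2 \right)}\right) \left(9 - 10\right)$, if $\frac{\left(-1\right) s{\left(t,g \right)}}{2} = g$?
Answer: $5276$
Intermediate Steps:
$s{\left(t,g \right)} = - 2 g$
$w{\left(P \right)} = - 2 P^{2}$ ($w{\left(P \right)} = \left(P + P\right) \left(P - 2 P\right) = 2 P \left(- P\right) = - 2 P^{2}$)
$- 73 w{\left(6 \right)} + \left(-18 + y{\left(-6,-2 \right)}\right) \left(9 - 10\right) = - 73 \left(- 2 \cdot 6^{2}\right) + \left(-18 - 2\right) \left(9 - 10\right) = - 73 \left(\left(-2\right) 36\right) - -20 = \left(-73\right) \left(-72\right) + 20 = 5256 + 20 = 5276$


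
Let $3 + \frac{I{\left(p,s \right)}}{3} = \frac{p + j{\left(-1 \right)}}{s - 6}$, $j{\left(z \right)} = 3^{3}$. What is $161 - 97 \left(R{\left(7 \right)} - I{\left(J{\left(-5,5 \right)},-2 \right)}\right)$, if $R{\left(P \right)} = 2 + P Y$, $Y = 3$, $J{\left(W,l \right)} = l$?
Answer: $-4107$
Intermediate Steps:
$j{\left(z \right)} = 27$
$I{\left(p,s \right)} = -9 + \frac{3 \left(27 + p\right)}{-6 + s}$ ($I{\left(p,s \right)} = -9 + 3 \frac{p + 27}{s - 6} = -9 + 3 \frac{27 + p}{-6 + s} = -9 + \frac{3 \left(27 + p\right)}{-6 + s}$)
$R{\left(P \right)} = 2 + 3 P$ ($R{\left(P \right)} = 2 + P 3 = 2 + 3 P$)
$161 - 97 \left(R{\left(7 \right)} - I{\left(J{\left(-5,5 \right)},-2 \right)}\right) = 161 - 97 \left(\left(2 + 3 \cdot 7\right) - \frac{3 \left(45 + 5 - -6\right)}{-6 - 2}\right) = 161 - 97 \left(\left(2 + 21\right) - \frac{3 \left(45 + 5 + 6\right)}{-8}\right) = 161 - 97 \left(23 - 3 \left(- \frac{1}{8}\right) 56\right) = 161 - 97 \left(23 - -21\right) = 161 - 97 \left(23 + 21\right) = 161 - 4268 = -4107$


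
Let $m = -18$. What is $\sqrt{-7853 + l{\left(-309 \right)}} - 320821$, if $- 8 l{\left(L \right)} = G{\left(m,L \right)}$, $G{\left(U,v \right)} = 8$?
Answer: $-320821 + i \sqrt{7854} \approx -3.2082 \cdot 10^{5} + 88.623 i$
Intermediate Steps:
$l{\left(L \right)} = -1$ ($l{\left(L \right)} = \left(- \frac{1}{8}\right) 8 = -1$)
$\sqrt{-7853 + l{\left(-309 \right)}} - 320821 = \sqrt{-7853 - 1} - 320821 = \sqrt{-7854} - 320821 = i \sqrt{7854} - 320821 = -320821 + i \sqrt{7854}$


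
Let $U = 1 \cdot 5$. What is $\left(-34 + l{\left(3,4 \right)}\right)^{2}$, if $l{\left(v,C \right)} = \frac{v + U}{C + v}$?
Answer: $\frac{52900}{49} \approx 1079.6$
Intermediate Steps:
$U = 5$
$l{\left(v,C \right)} = \frac{5 + v}{C + v}$ ($l{\left(v,C \right)} = \frac{v + 5}{C + v} = \frac{5 + v}{C + v}$)
$\left(-34 + l{\left(3,4 \right)}\right)^{2} = \left(-34 + \frac{5 + 3}{4 + 3}\right)^{2} = \left(-34 + \frac{1}{7} \cdot 8\right)^{2} = \left(-34 + \frac{8}{7}\right)^{2} = \left(- \frac{230}{7}\right)^{2} = \frac{52900}{49}$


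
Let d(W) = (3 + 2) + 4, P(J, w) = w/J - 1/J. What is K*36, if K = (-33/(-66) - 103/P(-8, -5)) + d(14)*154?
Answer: 44970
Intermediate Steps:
P(J, w) = -1/J + w/J
d(W) = 9 (d(W) = 5 + 4 = 9)
K = 7495/6 (K = (-33/(-66) - 103*(-8/(-1 - 5))) + 9*154 = (-33*(-1/66) - 103/((-⅛*(-6)))) + 1386 = (½ - 103/¾) + 1386 = (½ - 103*4/3) + 1386 = (½ - 412/3) + 1386 = -821/6 + 1386 = 7495/6 ≈ 1249.2)
K*36 = (7495/6)*36 = 44970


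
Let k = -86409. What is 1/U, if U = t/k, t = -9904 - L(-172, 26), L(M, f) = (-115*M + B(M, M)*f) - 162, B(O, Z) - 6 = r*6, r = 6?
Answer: 86409/30614 ≈ 2.8225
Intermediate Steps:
B(O, Z) = 42 (B(O, Z) = 6 + 6*6 = 6 + 36 = 42)
L(M, f) = -162 - 115*M + 42*f (L(M, f) = (-115*M + 42*f) - 162 = -162 - 115*M + 42*f)
t = -30614 (t = -9904 - (-162 - 115*(-172) + 42*26) = -9904 - (-162 + 19780 + 1092) = -9904 - 1*20710 = -9904 - 20710 = -30614)
U = 30614/86409 (U = -30614/(-86409) = -30614*(-1/86409) = 30614/86409 ≈ 0.35429)
1/U = 1/(30614/86409) = 86409/30614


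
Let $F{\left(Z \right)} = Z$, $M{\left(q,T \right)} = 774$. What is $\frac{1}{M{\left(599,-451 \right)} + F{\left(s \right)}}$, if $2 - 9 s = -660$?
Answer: $\frac{9}{7628} \approx 0.0011799$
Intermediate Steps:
$s = \frac{662}{9}$ ($s = \frac{2}{9} - - \frac{220}{3} = \frac{2}{9} + \frac{220}{3} = \frac{662}{9} \approx 73.556$)
$\frac{1}{M{\left(599,-451 \right)} + F{\left(s \right)}} = \frac{1}{774 + \frac{662}{9}} = \frac{1}{\frac{7628}{9}} = \frac{9}{7628}$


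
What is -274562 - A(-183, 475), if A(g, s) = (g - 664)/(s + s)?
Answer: -260833053/950 ≈ -2.7456e+5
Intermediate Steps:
A(g, s) = (-664 + g)/(2*s) (A(g, s) = (-664 + g)/((2*s)) = (-664 + g)*(1/(2*s)) = (-664 + g)/(2*s))
-274562 - A(-183, 475) = -274562 - (-664 - 183)/(2*475) = -274562 - (-847)/(2*475) = -274562 - 1*(-847/950) = -274562 + 847/950 = -260833053/950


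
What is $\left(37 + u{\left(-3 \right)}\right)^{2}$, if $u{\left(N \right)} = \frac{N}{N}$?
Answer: $1444$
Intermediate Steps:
$u{\left(N \right)} = 1$
$\left(37 + u{\left(-3 \right)}\right)^{2} = \left(37 + 1\right)^{2} = 38^{2} = 1444$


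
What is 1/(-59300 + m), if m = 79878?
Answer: 1/20578 ≈ 4.8596e-5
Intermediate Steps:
1/(-59300 + m) = 1/(-59300 + 79878) = 1/20578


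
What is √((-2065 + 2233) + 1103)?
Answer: √1271 ≈ 35.651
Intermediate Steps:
√((-2065 + 2233) + 1103) = √(168 + 1103) = √1271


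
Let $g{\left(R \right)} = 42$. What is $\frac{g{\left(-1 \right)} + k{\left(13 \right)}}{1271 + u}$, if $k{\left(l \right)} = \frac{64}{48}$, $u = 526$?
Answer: $\frac{130}{5391} \approx 0.024114$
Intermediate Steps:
$k{\left(l \right)} = \frac{4}{3}$ ($k{\left(l \right)} = 64 \cdot \frac{1}{48} = \frac{4}{3}$)
$\frac{g{\left(-1 \right)} + k{\left(13 \right)}}{1271 + u} = \frac{42 + \frac{4}{3}}{1271 + 526} = \frac{130}{3 \cdot 1797} = \frac{130}{3} \cdot \frac{1}{1797} = \frac{130}{5391}$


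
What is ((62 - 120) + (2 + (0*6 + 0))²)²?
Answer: 2916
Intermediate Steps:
((62 - 120) + (2 + (0*6 + 0))²)² = (-58 + (2 + (0 + 0))²)² = (-58 + (2 + 0)²)² = (-58 + 2²)² = (-58 + 4)² = (-54)² = 2916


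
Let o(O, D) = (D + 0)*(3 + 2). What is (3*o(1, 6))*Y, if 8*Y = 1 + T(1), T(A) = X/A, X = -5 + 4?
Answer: 0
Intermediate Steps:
o(O, D) = 5*D (o(O, D) = D*5 = 5*D)
X = -1
T(A) = -1/A
Y = 0 (Y = (1 - 1/1)/8 = (1 - 1*1)/8 = (1 - 1)/8 = (1/8)*0 = 0)
(3*o(1, 6))*Y = (3*(5*6))*0 = (3*30)*0 = 90*0 = 0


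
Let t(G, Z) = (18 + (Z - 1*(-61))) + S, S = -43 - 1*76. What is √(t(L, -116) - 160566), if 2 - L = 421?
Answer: 3*I*√17858 ≈ 400.9*I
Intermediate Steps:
S = -119 (S = -43 - 76 = -119)
L = -419 (L = 2 - 1*421 = 2 - 421 = -419)
t(G, Z) = -40 + Z (t(G, Z) = (18 + (Z - 1*(-61))) - 119 = (18 + (Z + 61)) - 119 = (18 + (61 + Z)) - 119 = (79 + Z) - 119 = -40 + Z)
√(t(L, -116) - 160566) = √((-40 - 116) - 160566) = √(-156 - 160566) = √(-160722) = 3*I*√17858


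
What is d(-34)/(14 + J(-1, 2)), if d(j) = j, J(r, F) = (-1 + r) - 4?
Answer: -17/4 ≈ -4.2500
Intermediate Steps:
J(r, F) = -5 + r
d(-34)/(14 + J(-1, 2)) = -34/(14 + (-5 - 1)) = -34/(14 - 6) = -34/8 = (⅛)*(-34) = -17/4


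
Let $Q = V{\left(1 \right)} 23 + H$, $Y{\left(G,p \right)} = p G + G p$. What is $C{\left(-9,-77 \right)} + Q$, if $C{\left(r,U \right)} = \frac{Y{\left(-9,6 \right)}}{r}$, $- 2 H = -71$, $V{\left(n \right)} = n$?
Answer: $\frac{141}{2} \approx 70.5$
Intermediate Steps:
$Y{\left(G,p \right)} = 2 G p$ ($Y{\left(G,p \right)} = G p + G p = 2 G p$)
$H = \frac{71}{2}$ ($H = \left(- \frac{1}{2}\right) \left(-71\right) = \frac{71}{2} \approx 35.5$)
$Q = \frac{117}{2}$ ($Q = 1 \cdot 23 + \frac{71}{2} = 23 + \frac{71}{2} = \frac{117}{2} \approx 58.5$)
$C{\left(r,U \right)} = - \frac{108}{r}$ ($C{\left(r,U \right)} = \frac{2 \left(-9\right) 6}{r} = - \frac{108}{r}$)
$C{\left(-9,-77 \right)} + Q = - \frac{108}{-9} + \frac{117}{2} = \left(-108\right) \left(- \frac{1}{9}\right) + \frac{117}{2} = 12 + \frac{117}{2} = \frac{141}{2}$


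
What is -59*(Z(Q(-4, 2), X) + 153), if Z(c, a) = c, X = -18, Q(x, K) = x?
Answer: -8791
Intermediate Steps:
-59*(Z(Q(-4, 2), X) + 153) = -59*(-4 + 153) = -59*149 = -8791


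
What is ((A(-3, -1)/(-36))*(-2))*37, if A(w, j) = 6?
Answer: 37/3 ≈ 12.333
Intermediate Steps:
((A(-3, -1)/(-36))*(-2))*37 = ((6/(-36))*(-2))*37 = ((6*(-1/36))*(-2))*37 = -1/6*(-2)*37 = (1/3)*37 = 37/3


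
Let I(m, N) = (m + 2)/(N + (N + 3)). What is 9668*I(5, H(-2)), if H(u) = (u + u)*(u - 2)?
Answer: 9668/5 ≈ 1933.6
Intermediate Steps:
H(u) = 2*u*(-2 + u) (H(u) = (2*u)*(-2 + u) = 2*u*(-2 + u))
I(m, N) = (2 + m)/(3 + 2*N) (I(m, N) = (2 + m)/(N + (3 + N)) = (2 + m)/(3 + 2*N))
9668*I(5, H(-2)) = 9668*((2 + 5)/(3 + 2*(2*(-2)*(-2 - 2)))) = 9668*(7/(3 + 2*(2*(-2)*(-4)))) = 9668*(7/(3 + 2*16)) = 9668*(7/(3 + 32)) = 9668*(7/35) = 9668*((1/35)*7) = 9668*(⅕) = 9668/5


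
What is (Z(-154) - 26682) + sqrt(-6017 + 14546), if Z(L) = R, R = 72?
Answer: -26610 + sqrt(8529) ≈ -26518.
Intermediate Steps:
Z(L) = 72
(Z(-154) - 26682) + sqrt(-6017 + 14546) = (72 - 26682) + sqrt(-6017 + 14546) = -26610 + sqrt(8529)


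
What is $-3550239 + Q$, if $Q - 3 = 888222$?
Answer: $-2662014$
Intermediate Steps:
$Q = 888225$ ($Q = 3 + 888222 = 888225$)
$-3550239 + Q = -3550239 + 888225 = -2662014$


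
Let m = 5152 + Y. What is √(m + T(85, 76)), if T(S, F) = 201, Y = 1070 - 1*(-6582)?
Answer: 51*√5 ≈ 114.04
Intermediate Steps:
Y = 7652 (Y = 1070 + 6582 = 7652)
m = 12804 (m = 5152 + 7652 = 12804)
√(m + T(85, 76)) = √(12804 + 201) = √13005 = 51*√5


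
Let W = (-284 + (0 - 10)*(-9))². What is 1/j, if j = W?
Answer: 1/37636 ≈ 2.6570e-5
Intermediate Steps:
W = 37636 (W = (-284 - 10*(-9))² = (-284 + 90)² = (-194)² = 37636)
j = 37636
1/j = 1/37636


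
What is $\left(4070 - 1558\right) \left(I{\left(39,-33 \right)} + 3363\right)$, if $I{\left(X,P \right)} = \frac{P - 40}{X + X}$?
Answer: $\frac{329374696}{39} \approx 8.4455 \cdot 10^{6}$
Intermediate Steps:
$I{\left(X,P \right)} = \frac{-40 + P}{2 X}$
$\left(4070 - 1558\right) \left(I{\left(39,-33 \right)} + 3363\right) = \left(4070 - 1558\right) \left(\frac{-40 - 33}{2 \cdot 39} + 3363\right) = 2512 \left(\frac{1}{2} \cdot \frac{1}{39} \left(-73\right) + 3363\right) = 2512 \left(- \frac{73}{78} + 3363\right) = 2512 \cdot \frac{262241}{78} = \frac{329374696}{39}$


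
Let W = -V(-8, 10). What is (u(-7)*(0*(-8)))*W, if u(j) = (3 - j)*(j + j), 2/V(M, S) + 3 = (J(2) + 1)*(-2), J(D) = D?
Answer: 0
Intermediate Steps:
V(M, S) = -2/9 (V(M, S) = 2/(-3 + (2 + 1)*(-2)) = 2/(-3 + 3*(-2)) = 2/(-3 - 6) = 2/(-9) = 2*(-1/9) = -2/9)
u(j) = 2*j*(3 - j) (u(j) = (3 - j)*(2*j) = 2*j*(3 - j))
W = 2/9 (W = -1*(-2/9) = 2/9 ≈ 0.22222)
(u(-7)*(0*(-8)))*W = ((2*(-7)*(3 - 1*(-7)))*(0*(-8)))*(2/9) = ((2*(-7)*(3 + 7))*0)*(2/9) = ((2*(-7)*10)*0)*(2/9) = -140*0*(2/9) = 0*(2/9) = 0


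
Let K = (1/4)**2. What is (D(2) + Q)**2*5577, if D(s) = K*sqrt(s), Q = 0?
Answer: 5577/128 ≈ 43.570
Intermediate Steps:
K = 1/16 (K = (1/4)**2 = 1/16 ≈ 0.062500)
D(s) = sqrt(s)/16
(D(2) + Q)**2*5577 = (sqrt(2)/16 + 0)**2*5577 = (sqrt(2)/16)**2*5577 = (1/128)*5577 = 5577/128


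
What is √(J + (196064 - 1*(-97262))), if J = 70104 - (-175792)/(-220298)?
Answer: √4409414622252926/110149 ≈ 602.85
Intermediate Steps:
J = 7721797600/110149 (J = 70104 - (-175792)*(-1)/220298 = 70104 - 1*87896/110149 = 70104 - 87896/110149 = 7721797600/110149 ≈ 70103.)
√(J + (196064 - 1*(-97262))) = √(7721797600/110149 + (196064 - 1*(-97262))) = √(7721797600/110149 + (196064 + 97262)) = √(7721797600/110149 + 293326) = √(40031363174/110149) = √4409414622252926/110149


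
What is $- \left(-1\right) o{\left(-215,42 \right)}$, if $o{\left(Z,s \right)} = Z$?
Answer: $-215$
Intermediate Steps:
$- \left(-1\right) o{\left(-215,42 \right)} = - \left(-1\right) \left(-215\right) = \left(-1\right) 215 = -215$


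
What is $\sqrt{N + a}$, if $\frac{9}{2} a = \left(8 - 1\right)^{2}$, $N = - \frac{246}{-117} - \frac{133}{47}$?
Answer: $\frac{\sqrt{34142069}}{1833} \approx 3.1877$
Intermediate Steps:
$N = - \frac{1333}{1833}$ ($N = \left(-246\right) \left(- \frac{1}{117}\right) - \frac{133}{47} = \frac{82}{39} - \frac{133}{47} = - \frac{1333}{1833} \approx -0.72722$)
$a = \frac{98}{9}$ ($a = \frac{2 \left(8 - 1\right)^{2}}{9} = \frac{2 \cdot 7^{2}}{9} = \frac{2}{9} \cdot 49 = \frac{98}{9} \approx 10.889$)
$\sqrt{N + a} = \sqrt{- \frac{1333}{1833} + \frac{98}{9}} = \sqrt{\frac{55879}{5499}} = \frac{\sqrt{34142069}}{1833}$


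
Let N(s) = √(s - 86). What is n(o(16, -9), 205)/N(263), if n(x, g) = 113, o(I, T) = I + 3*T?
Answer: 113*√177/177 ≈ 8.4936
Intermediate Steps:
N(s) = √(-86 + s)
n(o(16, -9), 205)/N(263) = 113/(√(-86 + 263)) = 113/(√177) = 113*(√177/177) = 113*√177/177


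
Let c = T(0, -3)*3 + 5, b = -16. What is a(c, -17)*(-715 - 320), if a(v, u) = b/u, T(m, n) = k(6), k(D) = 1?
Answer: -16560/17 ≈ -974.12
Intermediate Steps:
T(m, n) = 1
c = 8 (c = 1*3 + 5 = 3 + 5 = 8)
a(v, u) = -16/u
a(c, -17)*(-715 - 320) = (-16/(-17))*(-715 - 320) = -16*(-1/17)*(-1035) = (16/17)*(-1035) = -16560/17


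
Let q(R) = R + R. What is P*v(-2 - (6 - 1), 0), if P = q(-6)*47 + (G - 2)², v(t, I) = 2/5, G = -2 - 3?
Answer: -206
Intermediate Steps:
q(R) = 2*R
G = -5
v(t, I) = ⅖ (v(t, I) = 2*(⅕) = ⅖)
P = -515 (P = (2*(-6))*47 + (-5 - 2)² = -12*47 + (-7)² = -564 + 49 = -515)
P*v(-2 - (6 - 1), 0) = -515*⅖ = -206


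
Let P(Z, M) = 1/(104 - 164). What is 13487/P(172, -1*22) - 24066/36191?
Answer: -29286505086/36191 ≈ -8.0922e+5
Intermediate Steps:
P(Z, M) = -1/60 (P(Z, M) = 1/(-60) = -1/60)
13487/P(172, -1*22) - 24066/36191 = 13487/(-1/60) - 24066/36191 = 13487*(-60) - 24066*1/36191 = -809220 - 24066/36191 = -29286505086/36191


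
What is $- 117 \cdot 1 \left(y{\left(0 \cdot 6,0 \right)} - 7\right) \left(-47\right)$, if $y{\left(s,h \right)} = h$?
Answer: $-38493$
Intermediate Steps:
$- 117 \cdot 1 \left(y{\left(0 \cdot 6,0 \right)} - 7\right) \left(-47\right) = - 117 \cdot 1 \left(0 - 7\right) \left(-47\right) = - 117 \cdot 1 \left(-7\right) \left(-47\right) = \left(-117\right) \left(-7\right) \left(-47\right) = 819 \left(-47\right) = -38493$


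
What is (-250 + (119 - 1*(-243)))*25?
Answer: 2800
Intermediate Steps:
(-250 + (119 - 1*(-243)))*25 = (-250 + (119 + 243))*25 = (-250 + 362)*25 = 112*25 = 2800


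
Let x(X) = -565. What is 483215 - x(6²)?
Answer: 483780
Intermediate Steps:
483215 - x(6²) = 483215 - 1*(-565) = 483215 + 565 = 483780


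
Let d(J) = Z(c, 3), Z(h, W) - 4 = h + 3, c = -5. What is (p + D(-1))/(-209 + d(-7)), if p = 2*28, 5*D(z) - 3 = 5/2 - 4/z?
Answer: -193/690 ≈ -0.27971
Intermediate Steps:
D(z) = 11/10 - 4/(5*z) (D(z) = ⅗ + (5/2 - 4/z)/5 = ⅗ + (½ - 4/(5*z)) = 11/10 - 4/(5*z))
Z(h, W) = 7 + h (Z(h, W) = 4 + (h + 3) = 4 + (3 + h) = 7 + h)
d(J) = 2 (d(J) = 7 - 5 = 2)
p = 56
(p + D(-1))/(-209 + d(-7)) = (56 + (⅒)*(-8 + 11*(-1))/(-1))/(-209 + 2) = (56 + (⅒)*(-1)*(-8 - 11))/(-207) = (56 + (⅒)*(-1)*(-19))*(-1/207) = (56 + 19/10)*(-1/207) = (579/10)*(-1/207) = -193/690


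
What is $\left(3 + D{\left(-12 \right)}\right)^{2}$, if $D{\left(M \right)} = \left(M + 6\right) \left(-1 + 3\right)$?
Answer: $81$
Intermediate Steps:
$D{\left(M \right)} = 12 + 2 M$ ($D{\left(M \right)} = \left(6 + M\right) 2 = 12 + 2 M$)
$\left(3 + D{\left(-12 \right)}\right)^{2} = \left(3 + \left(12 + 2 \left(-12\right)\right)\right)^{2} = \left(3 + \left(12 - 24\right)\right)^{2} = \left(3 - 12\right)^{2} = \left(-9\right)^{2} = 81$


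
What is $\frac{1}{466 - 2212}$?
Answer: $- \frac{1}{1746} \approx -0.00057274$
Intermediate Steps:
$\frac{1}{466 - 2212} = \frac{1}{-1746} = - \frac{1}{1746}$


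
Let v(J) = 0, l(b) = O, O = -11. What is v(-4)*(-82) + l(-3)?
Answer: -11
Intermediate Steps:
l(b) = -11
v(-4)*(-82) + l(-3) = 0*(-82) - 11 = 0 - 11 = -11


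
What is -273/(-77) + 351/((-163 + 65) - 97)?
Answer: 96/55 ≈ 1.7455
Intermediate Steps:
-273/(-77) + 351/((-163 + 65) - 97) = -273*(-1/77) + 351/(-98 - 97) = 39/11 + 351/(-195) = 39/11 + 351*(-1/195) = 39/11 - 9/5 = 96/55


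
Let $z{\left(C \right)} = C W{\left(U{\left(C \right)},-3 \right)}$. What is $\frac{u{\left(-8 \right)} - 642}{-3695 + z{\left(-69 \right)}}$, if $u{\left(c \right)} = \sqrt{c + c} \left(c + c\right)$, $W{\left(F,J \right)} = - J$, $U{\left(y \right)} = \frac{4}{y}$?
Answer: $\frac{321}{1951} + \frac{32 i}{1951} \approx 0.16453 + 0.016402 i$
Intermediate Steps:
$u{\left(c \right)} = 2 \sqrt{2} c^{\frac{3}{2}}$ ($u{\left(c \right)} = \sqrt{2 c} 2 c = \sqrt{2} \sqrt{c} 2 c = 2 \sqrt{2} c^{\frac{3}{2}}$)
$z{\left(C \right)} = 3 C$ ($z{\left(C \right)} = C \left(\left(-1\right) \left(-3\right)\right) = C 3 = 3 C$)
$\frac{u{\left(-8 \right)} - 642}{-3695 + z{\left(-69 \right)}} = \frac{2 \sqrt{2} \left(-8\right)^{\frac{3}{2}} - 642}{-3695 + 3 \left(-69\right)} = \frac{2 \sqrt{2} \left(- 16 i \sqrt{2}\right) - 642}{-3695 - 207} = \frac{- 64 i - 642}{-3902} = \left(-642 - 64 i\right) \left(- \frac{1}{3902}\right) = \frac{321}{1951} + \frac{32 i}{1951}$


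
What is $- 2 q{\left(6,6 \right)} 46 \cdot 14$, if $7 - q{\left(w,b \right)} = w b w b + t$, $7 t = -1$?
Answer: $1660048$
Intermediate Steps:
$t = - \frac{1}{7}$ ($t = \frac{1}{7} \left(-1\right) = - \frac{1}{7} \approx -0.14286$)
$q{\left(w,b \right)} = \frac{50}{7} - b^{2} w^{2}$ ($q{\left(w,b \right)} = 7 - \left(w b w b - \frac{1}{7}\right) = 7 - \left(b w w b - \frac{1}{7}\right) = 7 - \left(b w^{2} b - \frac{1}{7}\right) = 7 - \left(b^{2} w^{2} - \frac{1}{7}\right) = 7 - \left(- \frac{1}{7} + b^{2} w^{2}\right) = \frac{50}{7} - b^{2} w^{2}$)
$- 2 q{\left(6,6 \right)} 46 \cdot 14 = - 2 \left(\frac{50}{7} - 6^{2} \cdot 6^{2}\right) 46 \cdot 14 = - 2 \left(\frac{50}{7} - 36 \cdot 36\right) 46 \cdot 14 = - 2 \left(\frac{50}{7} - 1296\right) 46 \cdot 14 = \left(-2\right) \left(- \frac{9022}{7}\right) 46 \cdot 14 = \frac{18044}{7} \cdot 46 \cdot 14 = \frac{830024}{7} \cdot 14 = 1660048$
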